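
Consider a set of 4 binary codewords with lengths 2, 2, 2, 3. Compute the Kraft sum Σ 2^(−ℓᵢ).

With common denominator 2^3 = 8: Σ 2^(−ℓᵢ) = 2/8 + 2/8 + 2/8 + 1/8 = 7/8 = 0.875.

0.875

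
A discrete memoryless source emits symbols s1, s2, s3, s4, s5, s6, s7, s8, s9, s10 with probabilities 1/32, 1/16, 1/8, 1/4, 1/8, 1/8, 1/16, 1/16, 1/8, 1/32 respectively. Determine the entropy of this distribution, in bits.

Each probability is a power of 1/2, so log₂(1/p) is an integer.
H = Σ p·log₂(1/p) = 1/32·5 + 1/16·4 + 1/8·3 + 1/4·2 + 1/8·3 + 1/8·3 + 1/16·4 + 1/16·4 + 1/8·3 + 1/32·5 = 3.0625 bits.

3.0625 bits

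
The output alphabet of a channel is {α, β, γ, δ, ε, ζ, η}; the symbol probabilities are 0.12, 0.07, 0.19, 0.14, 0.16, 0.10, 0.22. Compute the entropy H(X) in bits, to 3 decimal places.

H = −Σ pᵢ log₂ pᵢ.
−0.12·log₂(0.12) = 0.3671
−0.07·log₂(0.07) = 0.2686
−0.19·log₂(0.19) = 0.4552
−0.14·log₂(0.14) = 0.3971
−0.16·log₂(0.16) = 0.4230
−0.10·log₂(0.10) = 0.3322
−0.22·log₂(0.22) = 0.4806
Sum ≈ 2.7237 → 2.724 bits.

2.724 bits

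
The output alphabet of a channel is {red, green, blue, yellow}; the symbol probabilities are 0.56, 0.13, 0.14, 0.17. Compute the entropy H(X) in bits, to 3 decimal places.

1.683 bits

H = −Σ pᵢ log₂ pᵢ.
−0.56·log₂(0.56) = 0.4684
−0.13·log₂(0.13) = 0.3826
−0.14·log₂(0.14) = 0.3971
−0.17·log₂(0.17) = 0.4346
Sum ≈ 1.6828 → 1.683 bits.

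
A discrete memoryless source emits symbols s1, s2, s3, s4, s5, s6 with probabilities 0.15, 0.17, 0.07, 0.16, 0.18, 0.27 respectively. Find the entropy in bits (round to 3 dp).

2.492 bits

H = −Σ pᵢ log₂ pᵢ.
−0.15·log₂(0.15) = 0.4105
−0.17·log₂(0.17) = 0.4346
−0.07·log₂(0.07) = 0.2686
−0.16·log₂(0.16) = 0.4230
−0.18·log₂(0.18) = 0.4453
−0.27·log₂(0.27) = 0.5100
Sum ≈ 2.4920 → 2.492 bits.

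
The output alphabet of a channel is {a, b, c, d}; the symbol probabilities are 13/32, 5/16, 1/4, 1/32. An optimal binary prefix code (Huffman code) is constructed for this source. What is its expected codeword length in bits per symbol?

Repeatedly combine the two least-probable nodes; the expected code length is the sum of the merged weights.
merge 1/32 + 1/4 → 9/32
merge 9/32 + 5/16 → 19/32
merge 13/32 + 19/32 → 1
L = 9/32 + 19/32 + 1 = 15/8 = 1.875 bits/symbol.

1.875 bits/symbol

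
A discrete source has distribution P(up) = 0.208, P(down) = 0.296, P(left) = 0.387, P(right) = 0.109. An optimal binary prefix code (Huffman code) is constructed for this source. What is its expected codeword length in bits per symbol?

Repeatedly combine the two least-probable nodes; the expected code length is the sum of the merged weights.
merge 109/1000 + 26/125 → 317/1000
merge 37/125 + 317/1000 → 613/1000
merge 387/1000 + 613/1000 → 1
L = 317/1000 + 613/1000 + 1 = 193/100 = 1.93 bits/symbol.

1.93 bits/symbol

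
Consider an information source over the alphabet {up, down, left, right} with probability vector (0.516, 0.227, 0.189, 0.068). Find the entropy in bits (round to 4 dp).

H = −Σ pᵢ log₂ pᵢ.
−0.516·log₂(0.516) = 0.4926
−0.227·log₂(0.227) = 0.4856
−0.189·log₂(0.189) = 0.4543
−0.068·log₂(0.068) = 0.2637
Sum ≈ 1.6962 → 1.6962 bits.

1.6962 bits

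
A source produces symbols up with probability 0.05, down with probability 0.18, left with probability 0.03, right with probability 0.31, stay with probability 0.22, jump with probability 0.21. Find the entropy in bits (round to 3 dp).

H = −Σ pᵢ log₂ pᵢ.
−0.05·log₂(0.05) = 0.2161
−0.18·log₂(0.18) = 0.4453
−0.03·log₂(0.03) = 0.1518
−0.31·log₂(0.31) = 0.5238
−0.22·log₂(0.22) = 0.4806
−0.21·log₂(0.21) = 0.4728
Sum ≈ 2.2904 → 2.290 bits.

2.290 bits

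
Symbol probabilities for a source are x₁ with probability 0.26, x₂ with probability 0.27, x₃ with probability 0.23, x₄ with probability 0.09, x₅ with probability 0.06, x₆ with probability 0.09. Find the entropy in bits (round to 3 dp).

2.372 bits

H = −Σ pᵢ log₂ pᵢ.
−0.26·log₂(0.26) = 0.5053
−0.27·log₂(0.27) = 0.5100
−0.23·log₂(0.23) = 0.4877
−0.09·log₂(0.09) = 0.3127
−0.06·log₂(0.06) = 0.2435
−0.09·log₂(0.09) = 0.3127
Sum ≈ 2.3718 → 2.372 bits.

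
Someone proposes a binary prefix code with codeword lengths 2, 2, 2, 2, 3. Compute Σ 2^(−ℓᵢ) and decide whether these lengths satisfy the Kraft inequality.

With common denominator 2^3 = 8: Σ 2^(−ℓᵢ) = 2/8 + 2/8 + 2/8 + 2/8 + 1/8 = 9/8 = 1.125.
Kraft's inequality requires Σ ≤ 1; here Σ = 1.125 > 1, so no such prefix code exists.

1.125; no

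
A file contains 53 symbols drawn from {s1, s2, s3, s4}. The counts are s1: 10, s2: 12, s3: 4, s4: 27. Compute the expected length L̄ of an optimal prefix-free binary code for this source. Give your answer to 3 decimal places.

1.755 bits/symbol

Probabilities are the counts divided by 53.
Repeatedly combine the two least-probable nodes; the expected code length is the sum of the merged weights.
merge 4/53 + 10/53 → 14/53
merge 12/53 + 14/53 → 26/53
merge 26/53 + 27/53 → 1
L = 14/53 + 26/53 + 1 = 93/53 ≈ 1.755 bits/symbol.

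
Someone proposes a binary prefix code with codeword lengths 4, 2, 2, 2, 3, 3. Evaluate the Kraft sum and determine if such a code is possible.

1.0625; no

With common denominator 2^4 = 16: Σ 2^(−ℓᵢ) = 1/16 + 4/16 + 4/16 + 4/16 + 2/16 + 2/16 = 17/16 = 1.0625.
Kraft's inequality requires Σ ≤ 1; here Σ = 1.0625 > 1, so no such prefix code exists.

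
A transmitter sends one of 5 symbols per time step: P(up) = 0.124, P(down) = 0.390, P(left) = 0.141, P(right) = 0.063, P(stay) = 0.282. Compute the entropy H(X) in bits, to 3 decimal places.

H = −Σ pᵢ log₂ pᵢ.
−0.124·log₂(0.124) = 0.3734
−0.390·log₂(0.390) = 0.5298
−0.141·log₂(0.141) = 0.3985
−0.063·log₂(0.063) = 0.2513
−0.282·log₂(0.282) = 0.5150
Sum ≈ 2.0680 → 2.068 bits.

2.068 bits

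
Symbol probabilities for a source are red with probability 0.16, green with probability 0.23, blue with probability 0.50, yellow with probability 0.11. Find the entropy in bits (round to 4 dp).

H = −Σ pᵢ log₂ pᵢ.
−0.16·log₂(0.16) = 0.4230
−0.23·log₂(0.23) = 0.4877
−0.50·log₂(0.50) = 0.5000
−0.11·log₂(0.11) = 0.3503
Sum ≈ 1.7610 → 1.7610 bits.

1.7610 bits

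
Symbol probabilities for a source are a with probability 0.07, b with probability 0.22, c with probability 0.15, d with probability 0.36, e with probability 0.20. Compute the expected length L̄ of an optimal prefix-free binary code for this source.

Repeatedly combine the two least-probable nodes; the expected code length is the sum of the merged weights.
merge 7/100 + 3/20 → 11/50
merge 1/5 + 11/50 → 21/50
merge 11/50 + 9/25 → 29/50
merge 21/50 + 29/50 → 1
L = 11/50 + 21/50 + 29/50 + 1 = 111/50 = 2.22 bits/symbol.

2.22 bits/symbol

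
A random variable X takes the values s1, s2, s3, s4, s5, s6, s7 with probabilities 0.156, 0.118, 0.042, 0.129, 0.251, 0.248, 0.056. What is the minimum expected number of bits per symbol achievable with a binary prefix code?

2.599 bits/symbol

Repeatedly combine the two least-probable nodes; the expected code length is the sum of the merged weights.
merge 21/500 + 7/125 → 49/500
merge 49/500 + 59/500 → 27/125
merge 129/1000 + 39/250 → 57/200
merge 27/125 + 31/125 → 58/125
merge 251/1000 + 57/200 → 67/125
merge 58/125 + 67/125 → 1
L = 49/500 + 27/125 + 57/200 + 58/125 + 67/125 + 1 = 2599/1000 = 2.599 bits/symbol.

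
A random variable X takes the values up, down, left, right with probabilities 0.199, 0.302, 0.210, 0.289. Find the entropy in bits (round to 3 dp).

1.976 bits

H = −Σ pᵢ log₂ pᵢ.
−0.199·log₂(0.199) = 0.4635
−0.302·log₂(0.302) = 0.5217
−0.210·log₂(0.210) = 0.4728
−0.289·log₂(0.289) = 0.5176
Sum ≈ 1.9756 → 1.976 bits.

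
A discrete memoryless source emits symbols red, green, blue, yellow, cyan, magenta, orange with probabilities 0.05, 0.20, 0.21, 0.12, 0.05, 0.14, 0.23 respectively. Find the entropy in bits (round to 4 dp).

H = −Σ pᵢ log₂ pᵢ.
−0.05·log₂(0.05) = 0.2161
−0.20·log₂(0.20) = 0.4644
−0.21·log₂(0.21) = 0.4728
−0.12·log₂(0.12) = 0.3671
−0.05·log₂(0.05) = 0.2161
−0.14·log₂(0.14) = 0.3971
−0.23·log₂(0.23) = 0.4877
Sum ≈ 2.6212 → 2.6212 bits.

2.6212 bits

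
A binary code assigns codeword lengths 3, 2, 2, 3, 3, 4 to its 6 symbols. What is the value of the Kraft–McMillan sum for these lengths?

0.9375

With common denominator 2^4 = 16: Σ 2^(−ℓᵢ) = 2/16 + 4/16 + 4/16 + 2/16 + 2/16 + 1/16 = 15/16 = 0.9375.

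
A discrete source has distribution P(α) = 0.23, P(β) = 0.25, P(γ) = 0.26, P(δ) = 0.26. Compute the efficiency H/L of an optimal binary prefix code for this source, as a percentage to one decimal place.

Entropy H = −Σ p log₂ p ≈ 1.9982 bits.
Huffman merges: 23/100+1/4→12/25; 13/50+13/50→13/25; 12/25+13/25→1. L = 2 ≈ 2.0000.
Efficiency = H/L = 1.9982/2.0000 = 99.9%.

99.9%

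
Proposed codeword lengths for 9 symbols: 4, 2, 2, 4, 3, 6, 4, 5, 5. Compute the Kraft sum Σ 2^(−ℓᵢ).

0.890625

With common denominator 2^6 = 64: Σ 2^(−ℓᵢ) = 4/64 + 16/64 + 16/64 + 4/64 + 8/64 + 1/64 + 4/64 + 2/64 + 2/64 = 57/64 = 0.890625.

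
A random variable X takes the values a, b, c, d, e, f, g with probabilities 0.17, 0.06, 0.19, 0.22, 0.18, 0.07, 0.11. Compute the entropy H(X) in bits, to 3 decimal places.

2.678 bits

H = −Σ pᵢ log₂ pᵢ.
−0.17·log₂(0.17) = 0.4346
−0.06·log₂(0.06) = 0.2435
−0.19·log₂(0.19) = 0.4552
−0.22·log₂(0.22) = 0.4806
−0.18·log₂(0.18) = 0.4453
−0.07·log₂(0.07) = 0.2686
−0.11·log₂(0.11) = 0.3503
Sum ≈ 2.6781 → 2.678 bits.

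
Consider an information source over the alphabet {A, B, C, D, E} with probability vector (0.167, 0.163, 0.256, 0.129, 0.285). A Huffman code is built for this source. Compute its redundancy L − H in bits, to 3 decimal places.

0.034 bits

Entropy H = −Σ p log₂ p ≈ 2.2583 bits.
Huffman merges: 129/1000+163/1000→73/250; 167/1000+32/125→423/1000; 57/200+73/250→577/1000; 423/1000+577/1000→1. L = 573/250 ≈ 2.2920.
L − H = 2.2920 − 2.2583 = 0.034 bits.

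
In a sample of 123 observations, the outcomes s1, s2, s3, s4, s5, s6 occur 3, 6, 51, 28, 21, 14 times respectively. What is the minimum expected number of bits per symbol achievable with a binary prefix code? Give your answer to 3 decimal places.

Probabilities are the counts divided by 123.
Repeatedly combine the two least-probable nodes; the expected code length is the sum of the merged weights.
merge 1/41 + 2/41 → 3/41
merge 3/41 + 14/123 → 23/123
merge 7/41 + 23/123 → 44/123
merge 28/123 + 44/123 → 24/41
merge 17/41 + 24/41 → 1
L = 3/41 + 23/123 + 44/123 + 24/41 + 1 = 271/123 ≈ 2.203 bits/symbol.

2.203 bits/symbol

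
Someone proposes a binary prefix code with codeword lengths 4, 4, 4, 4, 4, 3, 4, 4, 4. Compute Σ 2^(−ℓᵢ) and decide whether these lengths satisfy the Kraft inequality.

0.625; yes

With common denominator 2^4 = 16: Σ 2^(−ℓᵢ) = 1/16 + 1/16 + 1/16 + 1/16 + 1/16 + 2/16 + 1/16 + 1/16 + 1/16 = 10/16 = 0.625.
Kraft's inequality requires Σ ≤ 1; here Σ = 0.625 ≤ 1, so such a prefix code exists.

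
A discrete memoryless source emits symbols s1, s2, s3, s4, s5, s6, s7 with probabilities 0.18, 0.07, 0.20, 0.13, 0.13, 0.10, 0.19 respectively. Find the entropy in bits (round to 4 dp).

H = −Σ pᵢ log₂ pᵢ.
−0.18·log₂(0.18) = 0.4453
−0.07·log₂(0.07) = 0.2686
−0.20·log₂(0.20) = 0.4644
−0.13·log₂(0.13) = 0.3826
−0.13·log₂(0.13) = 0.3826
−0.10·log₂(0.10) = 0.3322
−0.19·log₂(0.19) = 0.4552
Sum ≈ 2.7310 → 2.7310 bits.

2.7310 bits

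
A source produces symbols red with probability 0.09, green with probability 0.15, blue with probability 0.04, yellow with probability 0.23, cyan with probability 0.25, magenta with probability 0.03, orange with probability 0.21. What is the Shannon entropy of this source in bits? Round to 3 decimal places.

2.521 bits

H = −Σ pᵢ log₂ pᵢ.
−0.09·log₂(0.09) = 0.3127
−0.15·log₂(0.15) = 0.4105
−0.04·log₂(0.04) = 0.1858
−0.23·log₂(0.23) = 0.4877
−0.25·log₂(0.25) = 0.5000
−0.03·log₂(0.03) = 0.1518
−0.21·log₂(0.21) = 0.4728
Sum ≈ 2.5212 → 2.521 bits.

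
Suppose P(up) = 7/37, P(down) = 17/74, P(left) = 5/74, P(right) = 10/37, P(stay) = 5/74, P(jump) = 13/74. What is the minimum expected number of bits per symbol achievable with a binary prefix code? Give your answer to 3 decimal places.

2.446 bits/symbol

Repeatedly combine the two least-probable nodes; the expected code length is the sum of the merged weights.
merge 5/74 + 5/74 → 5/37
merge 5/37 + 13/74 → 23/74
merge 7/37 + 17/74 → 31/74
merge 10/37 + 23/74 → 43/74
merge 31/74 + 43/74 → 1
L = 5/37 + 23/74 + 31/74 + 43/74 + 1 = 181/74 ≈ 2.446 bits/symbol.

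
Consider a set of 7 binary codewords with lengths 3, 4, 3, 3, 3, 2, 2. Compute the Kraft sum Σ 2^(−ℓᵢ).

1.0625

With common denominator 2^4 = 16: Σ 2^(−ℓᵢ) = 2/16 + 1/16 + 2/16 + 2/16 + 2/16 + 4/16 + 4/16 = 17/16 = 1.0625.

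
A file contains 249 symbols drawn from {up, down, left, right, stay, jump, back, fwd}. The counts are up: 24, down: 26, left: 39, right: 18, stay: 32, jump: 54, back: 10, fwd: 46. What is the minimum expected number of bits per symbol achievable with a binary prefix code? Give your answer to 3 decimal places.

2.896 bits/symbol

Probabilities are the counts divided by 249.
Repeatedly combine the two least-probable nodes; the expected code length is the sum of the merged weights.
merge 10/249 + 6/83 → 28/249
merge 8/83 + 26/249 → 50/249
merge 28/249 + 32/249 → 20/83
merge 13/83 + 46/249 → 85/249
merge 50/249 + 18/83 → 104/249
merge 20/83 + 85/249 → 145/249
merge 104/249 + 145/249 → 1
L = 28/249 + 50/249 + 20/83 + 85/249 + 104/249 + 145/249 + 1 = 721/249 ≈ 2.896 bits/symbol.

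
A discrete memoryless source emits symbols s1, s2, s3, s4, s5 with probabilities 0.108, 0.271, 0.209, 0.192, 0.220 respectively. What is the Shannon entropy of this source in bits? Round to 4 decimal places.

2.2669 bits

H = −Σ pᵢ log₂ pᵢ.
−0.108·log₂(0.108) = 0.3468
−0.271·log₂(0.271) = 0.5105
−0.209·log₂(0.209) = 0.4720
−0.192·log₂(0.192) = 0.4571
−0.220·log₂(0.220) = 0.4806
Sum ≈ 2.2669 → 2.2669 bits.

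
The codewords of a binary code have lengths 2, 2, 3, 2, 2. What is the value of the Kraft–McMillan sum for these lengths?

1.125

With common denominator 2^3 = 8: Σ 2^(−ℓᵢ) = 2/8 + 2/8 + 1/8 + 2/8 + 2/8 = 9/8 = 1.125.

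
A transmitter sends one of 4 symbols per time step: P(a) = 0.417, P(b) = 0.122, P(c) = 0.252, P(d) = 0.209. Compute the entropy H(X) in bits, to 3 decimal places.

H = −Σ pᵢ log₂ pᵢ.
−0.417·log₂(0.417) = 0.5262
−0.122·log₂(0.122) = 0.3703
−0.252·log₂(0.252) = 0.5011
−0.209·log₂(0.209) = 0.4720
Sum ≈ 1.8696 → 1.870 bits.

1.870 bits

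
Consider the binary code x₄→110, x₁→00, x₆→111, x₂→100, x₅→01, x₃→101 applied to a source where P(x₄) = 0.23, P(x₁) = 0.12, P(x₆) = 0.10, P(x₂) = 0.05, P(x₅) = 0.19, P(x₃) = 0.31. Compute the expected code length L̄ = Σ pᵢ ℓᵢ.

2.69 bits/symbol

L̄ = Σ pᵢ·ℓᵢ = 0.23·3 + 0.12·2 + 0.10·3 + 0.05·3 + 0.19·2 + 0.31·3 = 2.69 bits/symbol.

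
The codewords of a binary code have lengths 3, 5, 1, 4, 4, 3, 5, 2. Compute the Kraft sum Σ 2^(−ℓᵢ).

1.1875

With common denominator 2^5 = 32: Σ 2^(−ℓᵢ) = 4/32 + 1/32 + 16/32 + 2/32 + 2/32 + 4/32 + 1/32 + 8/32 = 38/32 = 1.1875.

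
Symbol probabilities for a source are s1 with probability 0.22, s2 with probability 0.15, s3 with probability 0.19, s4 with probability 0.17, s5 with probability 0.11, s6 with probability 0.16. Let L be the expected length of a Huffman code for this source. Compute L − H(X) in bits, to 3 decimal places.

Entropy H = −Σ p log₂ p ≈ 2.5542 bits.
Huffman merges: 11/100+3/20→13/50; 4/25+17/100→33/100; 19/100+11/50→41/100; 13/50+33/100→59/100; 41/100+59/100→1. L = 259/100 ≈ 2.5900.
L − H = 2.5900 − 2.5542 = 0.036 bits.

0.036 bits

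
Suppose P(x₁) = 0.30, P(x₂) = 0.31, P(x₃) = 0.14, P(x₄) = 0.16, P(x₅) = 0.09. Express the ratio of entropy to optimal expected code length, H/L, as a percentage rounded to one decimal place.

Entropy H = −Σ p log₂ p ≈ 2.1777 bits.
Huffman merges: 9/100+7/50→23/100; 4/25+23/100→39/100; 3/10+31/100→61/100; 39/100+61/100→1. L = 223/100 ≈ 2.2300.
Efficiency = H/L = 2.1777/2.2300 = 97.7%.

97.7%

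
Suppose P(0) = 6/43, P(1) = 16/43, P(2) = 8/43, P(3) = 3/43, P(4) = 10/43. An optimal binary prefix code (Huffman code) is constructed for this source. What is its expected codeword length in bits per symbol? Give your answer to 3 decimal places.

Repeatedly combine the two least-probable nodes; the expected code length is the sum of the merged weights.
merge 3/43 + 6/43 → 9/43
merge 8/43 + 9/43 → 17/43
merge 10/43 + 16/43 → 26/43
merge 17/43 + 26/43 → 1
L = 9/43 + 17/43 + 26/43 + 1 = 95/43 ≈ 2.209 bits/symbol.

2.209 bits/symbol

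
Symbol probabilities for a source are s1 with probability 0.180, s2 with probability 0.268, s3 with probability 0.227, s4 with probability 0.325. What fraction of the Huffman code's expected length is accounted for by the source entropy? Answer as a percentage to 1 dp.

Entropy H = −Σ p log₂ p ≈ 1.9670 bits.
Huffman merges: 9/50+227/1000→407/1000; 67/250+13/40→593/1000; 407/1000+593/1000→1. L = 2 ≈ 2.0000.
Efficiency = H/L = 1.9670/2.0000 = 98.4%.

98.4%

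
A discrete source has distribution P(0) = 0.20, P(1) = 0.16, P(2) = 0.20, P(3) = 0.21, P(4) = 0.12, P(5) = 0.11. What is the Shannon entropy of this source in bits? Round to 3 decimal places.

H = −Σ pᵢ log₂ pᵢ.
−0.20·log₂(0.20) = 0.4644
−0.16·log₂(0.16) = 0.4230
−0.20·log₂(0.20) = 0.4644
−0.21·log₂(0.21) = 0.4728
−0.12·log₂(0.12) = 0.3671
−0.11·log₂(0.11) = 0.3503
Sum ≈ 2.5420 → 2.542 bits.

2.542 bits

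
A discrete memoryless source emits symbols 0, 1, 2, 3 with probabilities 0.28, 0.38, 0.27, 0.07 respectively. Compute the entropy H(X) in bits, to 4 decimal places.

H = −Σ pᵢ log₂ pᵢ.
−0.28·log₂(0.28) = 0.5142
−0.38·log₂(0.38) = 0.5305
−0.27·log₂(0.27) = 0.5100
−0.07·log₂(0.07) = 0.2686
Sum ≈ 1.8232 → 1.8232 bits.

1.8232 bits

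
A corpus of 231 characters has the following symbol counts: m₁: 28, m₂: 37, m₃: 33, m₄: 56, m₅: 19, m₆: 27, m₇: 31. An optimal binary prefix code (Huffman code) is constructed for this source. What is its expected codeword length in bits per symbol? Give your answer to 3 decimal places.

Probabilities are the counts divided by 231.
Repeatedly combine the two least-probable nodes; the expected code length is the sum of the merged weights.
merge 19/231 + 9/77 → 46/231
merge 4/33 + 31/231 → 59/231
merge 1/7 + 37/231 → 10/33
merge 46/231 + 8/33 → 34/77
merge 59/231 + 10/33 → 43/77
merge 34/77 + 43/77 → 1
L = 46/231 + 59/231 + 10/33 + 34/77 + 43/77 + 1 = 91/33 ≈ 2.758 bits/symbol.

2.758 bits/symbol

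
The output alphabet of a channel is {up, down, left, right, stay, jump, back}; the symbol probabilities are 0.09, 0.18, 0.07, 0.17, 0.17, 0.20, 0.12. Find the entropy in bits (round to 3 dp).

H = −Σ pᵢ log₂ pᵢ.
−0.09·log₂(0.09) = 0.3127
−0.18·log₂(0.18) = 0.4453
−0.07·log₂(0.07) = 0.2686
−0.17·log₂(0.17) = 0.4346
−0.17·log₂(0.17) = 0.4346
−0.20·log₂(0.20) = 0.4644
−0.12·log₂(0.12) = 0.3671
Sum ≈ 2.7271 → 2.727 bits.

2.727 bits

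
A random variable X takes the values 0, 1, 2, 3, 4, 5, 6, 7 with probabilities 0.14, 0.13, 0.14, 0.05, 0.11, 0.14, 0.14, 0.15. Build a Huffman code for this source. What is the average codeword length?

Repeatedly combine the two least-probable nodes; the expected code length is the sum of the merged weights.
merge 1/20 + 11/100 → 4/25
merge 13/100 + 7/50 → 27/100
merge 7/50 + 7/50 → 7/25
merge 7/50 + 3/20 → 29/100
merge 4/25 + 27/100 → 43/100
merge 7/25 + 29/100 → 57/100
merge 43/100 + 57/100 → 1
L = 4/25 + 27/100 + 7/25 + 29/100 + 43/100 + 57/100 + 1 = 3 bits/symbol.

3 bits/symbol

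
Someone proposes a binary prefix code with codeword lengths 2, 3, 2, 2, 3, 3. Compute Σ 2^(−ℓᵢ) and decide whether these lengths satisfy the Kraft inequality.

1.125; no

With common denominator 2^3 = 8: Σ 2^(−ℓᵢ) = 2/8 + 1/8 + 2/8 + 2/8 + 1/8 + 1/8 = 9/8 = 1.125.
Kraft's inequality requires Σ ≤ 1; here Σ = 1.125 > 1, so no such prefix code exists.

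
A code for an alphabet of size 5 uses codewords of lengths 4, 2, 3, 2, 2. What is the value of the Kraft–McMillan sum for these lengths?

0.9375

With common denominator 2^4 = 16: Σ 2^(−ℓᵢ) = 1/16 + 4/16 + 2/16 + 4/16 + 4/16 = 15/16 = 0.9375.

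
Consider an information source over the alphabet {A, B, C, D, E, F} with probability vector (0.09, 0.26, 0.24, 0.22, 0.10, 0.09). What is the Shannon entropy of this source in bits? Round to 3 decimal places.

2.437 bits

H = −Σ pᵢ log₂ pᵢ.
−0.09·log₂(0.09) = 0.3127
−0.26·log₂(0.26) = 0.5053
−0.24·log₂(0.24) = 0.4941
−0.22·log₂(0.22) = 0.4806
−0.10·log₂(0.10) = 0.3322
−0.09·log₂(0.09) = 0.3127
Sum ≈ 2.4375 → 2.437 bits.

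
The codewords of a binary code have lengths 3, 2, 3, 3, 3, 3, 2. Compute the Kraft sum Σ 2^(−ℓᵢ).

With common denominator 2^3 = 8: Σ 2^(−ℓᵢ) = 1/8 + 2/8 + 1/8 + 1/8 + 1/8 + 1/8 + 2/8 = 9/8 = 1.125.

1.125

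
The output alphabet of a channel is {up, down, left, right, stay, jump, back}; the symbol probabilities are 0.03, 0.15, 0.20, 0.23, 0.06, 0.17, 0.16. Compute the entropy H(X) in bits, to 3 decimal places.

2.616 bits

H = −Σ pᵢ log₂ pᵢ.
−0.03·log₂(0.03) = 0.1518
−0.15·log₂(0.15) = 0.4105
−0.20·log₂(0.20) = 0.4644
−0.23·log₂(0.23) = 0.4877
−0.06·log₂(0.06) = 0.2435
−0.17·log₂(0.17) = 0.4346
−0.16·log₂(0.16) = 0.4230
Sum ≈ 2.6155 → 2.616 bits.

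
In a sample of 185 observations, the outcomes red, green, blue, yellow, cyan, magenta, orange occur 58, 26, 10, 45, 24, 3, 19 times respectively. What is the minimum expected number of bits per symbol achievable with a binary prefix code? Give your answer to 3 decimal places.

2.514 bits/symbol

Probabilities are the counts divided by 185.
Repeatedly combine the two least-probable nodes; the expected code length is the sum of the merged weights.
merge 3/185 + 2/37 → 13/185
merge 13/185 + 19/185 → 32/185
merge 24/185 + 26/185 → 10/37
merge 32/185 + 9/37 → 77/185
merge 10/37 + 58/185 → 108/185
merge 77/185 + 108/185 → 1
L = 13/185 + 32/185 + 10/37 + 77/185 + 108/185 + 1 = 93/37 ≈ 2.514 bits/symbol.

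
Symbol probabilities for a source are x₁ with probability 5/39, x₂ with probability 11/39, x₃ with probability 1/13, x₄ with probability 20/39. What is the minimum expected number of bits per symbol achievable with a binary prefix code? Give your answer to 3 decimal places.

1.692 bits/symbol

Repeatedly combine the two least-probable nodes; the expected code length is the sum of the merged weights.
merge 1/13 + 5/39 → 8/39
merge 8/39 + 11/39 → 19/39
merge 19/39 + 20/39 → 1
L = 8/39 + 19/39 + 1 = 22/13 ≈ 1.692 bits/symbol.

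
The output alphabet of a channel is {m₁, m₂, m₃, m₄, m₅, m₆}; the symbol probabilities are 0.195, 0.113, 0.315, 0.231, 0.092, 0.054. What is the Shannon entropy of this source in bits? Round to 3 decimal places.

H = −Σ pᵢ log₂ pᵢ.
−0.195·log₂(0.195) = 0.4599
−0.113·log₂(0.113) = 0.3555
−0.315·log₂(0.315) = 0.5250
−0.231·log₂(0.231) = 0.4883
−0.092·log₂(0.092) = 0.3167
−0.054·log₂(0.054) = 0.2274
Sum ≈ 2.3727 → 2.373 bits.

2.373 bits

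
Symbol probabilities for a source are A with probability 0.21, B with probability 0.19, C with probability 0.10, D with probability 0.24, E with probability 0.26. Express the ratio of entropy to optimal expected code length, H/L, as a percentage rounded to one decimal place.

98.7%

Entropy H = −Σ p log₂ p ≈ 2.2597 bits.
Huffman merges: 1/10+19/100→29/100; 21/100+6/25→9/20; 13/50+29/100→11/20; 9/20+11/20→1. L = 229/100 ≈ 2.2900.
Efficiency = H/L = 2.2597/2.2900 = 98.7%.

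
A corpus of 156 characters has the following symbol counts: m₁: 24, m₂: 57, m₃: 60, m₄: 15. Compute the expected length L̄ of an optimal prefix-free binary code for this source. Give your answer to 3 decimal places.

1.865 bits/symbol

Probabilities are the counts divided by 156.
Repeatedly combine the two least-probable nodes; the expected code length is the sum of the merged weights.
merge 5/52 + 2/13 → 1/4
merge 1/4 + 19/52 → 8/13
merge 5/13 + 8/13 → 1
L = 1/4 + 8/13 + 1 = 97/52 ≈ 1.865 bits/symbol.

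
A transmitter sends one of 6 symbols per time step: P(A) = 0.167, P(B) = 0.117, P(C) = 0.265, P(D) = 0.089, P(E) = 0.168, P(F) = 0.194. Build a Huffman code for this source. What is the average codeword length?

2.541 bits/symbol

Repeatedly combine the two least-probable nodes; the expected code length is the sum of the merged weights.
merge 89/1000 + 117/1000 → 103/500
merge 167/1000 + 21/125 → 67/200
merge 97/500 + 103/500 → 2/5
merge 53/200 + 67/200 → 3/5
merge 2/5 + 3/5 → 1
L = 103/500 + 67/200 + 2/5 + 3/5 + 1 = 2541/1000 = 2.541 bits/symbol.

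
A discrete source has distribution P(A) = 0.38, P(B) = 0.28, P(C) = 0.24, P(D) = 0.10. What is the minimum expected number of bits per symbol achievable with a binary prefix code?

1.96 bits/symbol

Repeatedly combine the two least-probable nodes; the expected code length is the sum of the merged weights.
merge 1/10 + 6/25 → 17/50
merge 7/25 + 17/50 → 31/50
merge 19/50 + 31/50 → 1
L = 17/50 + 31/50 + 1 = 49/25 = 1.96 bits/symbol.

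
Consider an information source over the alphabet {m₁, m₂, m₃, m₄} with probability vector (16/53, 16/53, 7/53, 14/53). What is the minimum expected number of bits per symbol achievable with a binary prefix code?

Repeatedly combine the two least-probable nodes; the expected code length is the sum of the merged weights.
merge 7/53 + 14/53 → 21/53
merge 16/53 + 16/53 → 32/53
merge 21/53 + 32/53 → 1
L = 21/53 + 32/53 + 1 = 2 bits/symbol.

2 bits/symbol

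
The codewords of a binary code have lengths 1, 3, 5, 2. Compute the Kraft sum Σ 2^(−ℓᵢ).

0.90625

With common denominator 2^5 = 32: Σ 2^(−ℓᵢ) = 16/32 + 4/32 + 1/32 + 8/32 = 29/32 = 0.90625.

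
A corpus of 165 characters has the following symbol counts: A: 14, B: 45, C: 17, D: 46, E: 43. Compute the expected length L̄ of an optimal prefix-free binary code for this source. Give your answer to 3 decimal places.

2.188 bits/symbol

Probabilities are the counts divided by 165.
Repeatedly combine the two least-probable nodes; the expected code length is the sum of the merged weights.
merge 14/165 + 17/165 → 31/165
merge 31/165 + 43/165 → 74/165
merge 3/11 + 46/165 → 91/165
merge 74/165 + 91/165 → 1
L = 31/165 + 74/165 + 91/165 + 1 = 361/165 ≈ 2.188 bits/symbol.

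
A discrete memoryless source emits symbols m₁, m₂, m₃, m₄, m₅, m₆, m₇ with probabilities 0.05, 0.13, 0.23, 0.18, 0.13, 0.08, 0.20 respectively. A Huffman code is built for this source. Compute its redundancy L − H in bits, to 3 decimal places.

Entropy H = −Σ p log₂ p ≈ 2.6703 bits.
Huffman merges: 1/20+2/25→13/100; 13/100+13/100→13/50; 13/100+9/50→31/100; 1/5+23/100→43/100; 13/50+31/100→57/100; 43/100+57/100→1. L = 27/10 ≈ 2.7000.
L − H = 2.7000 − 2.6703 = 0.030 bits.

0.030 bits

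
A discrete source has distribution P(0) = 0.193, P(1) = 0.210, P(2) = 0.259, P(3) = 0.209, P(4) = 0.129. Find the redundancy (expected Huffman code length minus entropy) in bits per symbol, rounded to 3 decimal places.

Entropy H = −Σ p log₂ p ≈ 2.2888 bits.
Huffman merges: 129/1000+193/1000→161/500; 209/1000+21/100→419/1000; 259/1000+161/500→581/1000; 419/1000+581/1000→1. L = 1161/500 ≈ 2.3220.
L − H = 2.3220 − 2.2888 = 0.033 bits.

0.033 bits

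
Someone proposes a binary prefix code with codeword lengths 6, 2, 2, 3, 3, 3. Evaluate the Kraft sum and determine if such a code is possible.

0.890625; yes

With common denominator 2^6 = 64: Σ 2^(−ℓᵢ) = 1/64 + 16/64 + 16/64 + 8/64 + 8/64 + 8/64 = 57/64 = 0.890625.
Kraft's inequality requires Σ ≤ 1; here Σ = 0.890625 ≤ 1, so such a prefix code exists.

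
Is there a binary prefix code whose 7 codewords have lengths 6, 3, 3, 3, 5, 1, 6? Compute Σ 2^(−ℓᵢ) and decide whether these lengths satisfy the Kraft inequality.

0.9375; yes

With common denominator 2^6 = 64: Σ 2^(−ℓᵢ) = 1/64 + 8/64 + 8/64 + 8/64 + 2/64 + 32/64 + 1/64 = 60/64 = 0.9375.
Kraft's inequality requires Σ ≤ 1; here Σ = 0.9375 ≤ 1, so such a prefix code exists.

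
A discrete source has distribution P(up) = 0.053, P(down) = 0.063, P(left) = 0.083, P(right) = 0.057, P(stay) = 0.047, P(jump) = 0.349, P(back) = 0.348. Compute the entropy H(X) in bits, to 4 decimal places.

2.2768 bits

H = −Σ pᵢ log₂ pᵢ.
−0.053·log₂(0.053) = 0.2246
−0.063·log₂(0.063) = 0.2513
−0.083·log₂(0.083) = 0.2980
−0.057·log₂(0.057) = 0.2356
−0.047·log₂(0.047) = 0.2073
−0.349·log₂(0.349) = 0.5300
−0.348·log₂(0.348) = 0.5299
Sum ≈ 2.2768 → 2.2768 bits.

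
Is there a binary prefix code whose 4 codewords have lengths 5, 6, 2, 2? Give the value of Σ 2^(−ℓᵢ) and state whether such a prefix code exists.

With common denominator 2^6 = 64: Σ 2^(−ℓᵢ) = 2/64 + 1/64 + 16/64 + 16/64 = 35/64 = 0.546875.
Kraft's inequality requires Σ ≤ 1; here Σ = 0.546875 ≤ 1, so such a prefix code exists.

0.546875; yes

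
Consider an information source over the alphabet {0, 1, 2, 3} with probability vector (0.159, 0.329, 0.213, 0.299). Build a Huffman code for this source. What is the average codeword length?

2 bits/symbol

Repeatedly combine the two least-probable nodes; the expected code length is the sum of the merged weights.
merge 159/1000 + 213/1000 → 93/250
merge 299/1000 + 329/1000 → 157/250
merge 93/250 + 157/250 → 1
L = 93/250 + 157/250 + 1 = 2 bits/symbol.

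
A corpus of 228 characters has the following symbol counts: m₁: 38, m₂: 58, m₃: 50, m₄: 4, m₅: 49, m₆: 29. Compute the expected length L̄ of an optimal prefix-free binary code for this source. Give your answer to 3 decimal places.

2.456 bits/symbol

Probabilities are the counts divided by 228.
Repeatedly combine the two least-probable nodes; the expected code length is the sum of the merged weights.
merge 1/57 + 29/228 → 11/76
merge 11/76 + 1/6 → 71/228
merge 49/228 + 25/114 → 33/76
merge 29/114 + 71/228 → 43/76
merge 33/76 + 43/76 → 1
L = 11/76 + 71/228 + 33/76 + 43/76 + 1 = 140/57 ≈ 2.456 bits/symbol.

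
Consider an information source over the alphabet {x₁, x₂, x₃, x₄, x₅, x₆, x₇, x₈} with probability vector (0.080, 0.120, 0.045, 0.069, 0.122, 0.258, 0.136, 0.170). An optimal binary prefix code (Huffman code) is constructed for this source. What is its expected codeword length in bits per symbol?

2.856 bits/symbol

Repeatedly combine the two least-probable nodes; the expected code length is the sum of the merged weights.
merge 9/200 + 69/1000 → 57/500
merge 2/25 + 57/500 → 97/500
merge 3/25 + 61/500 → 121/500
merge 17/125 + 17/100 → 153/500
merge 97/500 + 121/500 → 109/250
merge 129/500 + 153/500 → 141/250
merge 109/250 + 141/250 → 1
L = 57/500 + 97/500 + 121/500 + 153/500 + 109/250 + 141/250 + 1 = 357/125 = 2.856 bits/symbol.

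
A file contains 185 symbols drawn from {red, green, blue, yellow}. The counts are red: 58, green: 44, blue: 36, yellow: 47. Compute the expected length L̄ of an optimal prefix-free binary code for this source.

2 bits/symbol

Probabilities are the counts divided by 185.
Repeatedly combine the two least-probable nodes; the expected code length is the sum of the merged weights.
merge 36/185 + 44/185 → 16/37
merge 47/185 + 58/185 → 21/37
merge 16/37 + 21/37 → 1
L = 16/37 + 21/37 + 1 = 2 bits/symbol.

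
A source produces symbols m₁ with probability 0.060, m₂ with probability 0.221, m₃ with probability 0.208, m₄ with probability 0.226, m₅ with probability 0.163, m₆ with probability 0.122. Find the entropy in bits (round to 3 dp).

2.478 bits

H = −Σ pᵢ log₂ pᵢ.
−0.060·log₂(0.060) = 0.2435
−0.221·log₂(0.221) = 0.4813
−0.208·log₂(0.208) = 0.4712
−0.226·log₂(0.226) = 0.4849
−0.163·log₂(0.163) = 0.4266
−0.122·log₂(0.122) = 0.3703
Sum ≈ 2.4778 → 2.478 bits.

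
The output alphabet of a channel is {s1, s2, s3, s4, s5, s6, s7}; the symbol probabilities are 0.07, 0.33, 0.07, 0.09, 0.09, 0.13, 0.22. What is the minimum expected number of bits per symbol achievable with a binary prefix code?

2.59 bits/symbol

Repeatedly combine the two least-probable nodes; the expected code length is the sum of the merged weights.
merge 7/100 + 7/100 → 7/50
merge 9/100 + 9/100 → 9/50
merge 13/100 + 7/50 → 27/100
merge 9/50 + 11/50 → 2/5
merge 27/100 + 33/100 → 3/5
merge 2/5 + 3/5 → 1
L = 7/50 + 9/50 + 27/100 + 2/5 + 3/5 + 1 = 259/100 = 2.59 bits/symbol.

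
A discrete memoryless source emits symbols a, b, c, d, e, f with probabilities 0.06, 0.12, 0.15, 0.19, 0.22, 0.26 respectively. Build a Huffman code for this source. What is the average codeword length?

2.51 bits/symbol

Repeatedly combine the two least-probable nodes; the expected code length is the sum of the merged weights.
merge 3/50 + 3/25 → 9/50
merge 3/20 + 9/50 → 33/100
merge 19/100 + 11/50 → 41/100
merge 13/50 + 33/100 → 59/100
merge 41/100 + 59/100 → 1
L = 9/50 + 33/100 + 41/100 + 59/100 + 1 = 251/100 = 2.51 bits/symbol.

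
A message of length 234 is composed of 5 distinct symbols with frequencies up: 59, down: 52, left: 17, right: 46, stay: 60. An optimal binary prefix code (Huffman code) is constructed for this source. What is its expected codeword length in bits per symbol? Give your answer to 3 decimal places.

2.269 bits/symbol

Probabilities are the counts divided by 234.
Repeatedly combine the two least-probable nodes; the expected code length is the sum of the merged weights.
merge 17/234 + 23/117 → 7/26
merge 2/9 + 59/234 → 37/78
merge 10/39 + 7/26 → 41/78
merge 37/78 + 41/78 → 1
L = 7/26 + 37/78 + 41/78 + 1 = 59/26 ≈ 2.269 bits/symbol.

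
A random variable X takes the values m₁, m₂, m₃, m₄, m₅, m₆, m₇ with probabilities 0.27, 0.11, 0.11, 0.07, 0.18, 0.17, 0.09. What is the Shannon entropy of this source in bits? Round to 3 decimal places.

2.672 bits

H = −Σ pᵢ log₂ pᵢ.
−0.27·log₂(0.27) = 0.5100
−0.11·log₂(0.11) = 0.3503
−0.11·log₂(0.11) = 0.3503
−0.07·log₂(0.07) = 0.2686
−0.18·log₂(0.18) = 0.4453
−0.17·log₂(0.17) = 0.4346
−0.09·log₂(0.09) = 0.3127
Sum ≈ 2.6717 → 2.672 bits.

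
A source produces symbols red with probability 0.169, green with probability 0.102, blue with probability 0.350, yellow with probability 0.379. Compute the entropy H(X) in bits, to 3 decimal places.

H = −Σ pᵢ log₂ pᵢ.
−0.169·log₂(0.169) = 0.4335
−0.102·log₂(0.102) = 0.3359
−0.350·log₂(0.350) = 0.5301
−0.379·log₂(0.379) = 0.5305
Sum ≈ 1.8300 → 1.830 bits.

1.830 bits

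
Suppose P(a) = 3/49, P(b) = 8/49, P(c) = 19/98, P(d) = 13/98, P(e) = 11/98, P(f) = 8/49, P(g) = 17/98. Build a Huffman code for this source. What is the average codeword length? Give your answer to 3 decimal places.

2.806 bits/symbol

Repeatedly combine the two least-probable nodes; the expected code length is the sum of the merged weights.
merge 3/49 + 11/98 → 17/98
merge 13/98 + 8/49 → 29/98
merge 8/49 + 17/98 → 33/98
merge 17/98 + 19/98 → 18/49
merge 29/98 + 33/98 → 31/49
merge 18/49 + 31/49 → 1
L = 17/98 + 29/98 + 33/98 + 18/49 + 31/49 + 1 = 275/98 ≈ 2.806 bits/symbol.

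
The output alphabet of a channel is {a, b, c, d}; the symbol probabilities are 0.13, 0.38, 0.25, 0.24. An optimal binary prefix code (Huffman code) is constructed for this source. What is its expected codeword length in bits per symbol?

Repeatedly combine the two least-probable nodes; the expected code length is the sum of the merged weights.
merge 13/100 + 6/25 → 37/100
merge 1/4 + 37/100 → 31/50
merge 19/50 + 31/50 → 1
L = 37/100 + 31/50 + 1 = 199/100 = 1.99 bits/symbol.

1.99 bits/symbol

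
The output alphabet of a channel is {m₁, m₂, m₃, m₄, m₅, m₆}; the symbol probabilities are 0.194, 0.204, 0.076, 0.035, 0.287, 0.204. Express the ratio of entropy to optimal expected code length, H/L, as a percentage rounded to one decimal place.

97.8%

Entropy H = −Σ p log₂ p ≈ 2.3634 bits.
Huffman merges: 7/200+19/250→111/1000; 111/1000+97/500→61/200; 51/250+51/250→51/125; 287/1000+61/200→74/125; 51/125+74/125→1. L = 302/125 ≈ 2.4160.
Efficiency = H/L = 2.3634/2.4160 = 97.8%.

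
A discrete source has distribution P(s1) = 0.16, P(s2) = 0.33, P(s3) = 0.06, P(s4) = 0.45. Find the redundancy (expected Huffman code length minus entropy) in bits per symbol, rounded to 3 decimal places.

0.057 bits

Entropy H = −Σ p log₂ p ≈ 1.7128 bits.
Huffman merges: 3/50+4/25→11/50; 11/50+33/100→11/20; 9/20+11/20→1. L = 177/100 ≈ 1.7700.
L − H = 1.7700 − 1.7128 = 0.057 bits.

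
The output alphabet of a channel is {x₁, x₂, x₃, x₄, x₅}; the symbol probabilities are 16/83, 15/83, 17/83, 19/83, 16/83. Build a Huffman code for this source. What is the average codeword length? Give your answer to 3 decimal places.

Repeatedly combine the two least-probable nodes; the expected code length is the sum of the merged weights.
merge 15/83 + 16/83 → 31/83
merge 16/83 + 17/83 → 33/83
merge 19/83 + 31/83 → 50/83
merge 33/83 + 50/83 → 1
L = 31/83 + 33/83 + 50/83 + 1 = 197/83 ≈ 2.373 bits/symbol.

2.373 bits/symbol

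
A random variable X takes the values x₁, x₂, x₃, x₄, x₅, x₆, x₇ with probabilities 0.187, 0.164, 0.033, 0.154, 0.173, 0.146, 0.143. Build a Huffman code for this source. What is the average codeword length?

Repeatedly combine the two least-probable nodes; the expected code length is the sum of the merged weights.
merge 33/1000 + 143/1000 → 22/125
merge 73/500 + 77/500 → 3/10
merge 41/250 + 173/1000 → 337/1000
merge 22/125 + 187/1000 → 363/1000
merge 3/10 + 337/1000 → 637/1000
merge 363/1000 + 637/1000 → 1
L = 22/125 + 3/10 + 337/1000 + 363/1000 + 637/1000 + 1 = 2813/1000 = 2.813 bits/symbol.

2.813 bits/symbol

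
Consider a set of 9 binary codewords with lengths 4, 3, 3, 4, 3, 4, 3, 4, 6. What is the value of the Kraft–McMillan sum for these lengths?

With common denominator 2^6 = 64: Σ 2^(−ℓᵢ) = 4/64 + 8/64 + 8/64 + 4/64 + 8/64 + 4/64 + 8/64 + 4/64 + 1/64 = 49/64 = 0.765625.

0.765625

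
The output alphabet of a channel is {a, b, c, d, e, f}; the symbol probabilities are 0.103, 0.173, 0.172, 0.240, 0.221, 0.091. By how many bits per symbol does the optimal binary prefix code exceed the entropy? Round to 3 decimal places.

Entropy H = −Σ p log₂ p ≈ 2.5026 bits.
Huffman merges: 91/1000+103/1000→97/500; 43/250+173/1000→69/200; 97/500+221/1000→83/200; 6/25+69/200→117/200; 83/200+117/200→1. L = 2539/1000 ≈ 2.5390.
L − H = 2.5390 − 2.5026 = 0.036 bits.

0.036 bits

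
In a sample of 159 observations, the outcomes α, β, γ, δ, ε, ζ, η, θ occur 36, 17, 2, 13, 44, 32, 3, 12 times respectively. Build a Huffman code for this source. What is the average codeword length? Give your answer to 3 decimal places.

Probabilities are the counts divided by 159.
Repeatedly combine the two least-probable nodes; the expected code length is the sum of the merged weights.
merge 2/159 + 1/53 → 5/159
merge 5/159 + 4/53 → 17/159
merge 13/159 + 17/159 → 10/53
merge 17/159 + 10/53 → 47/159
merge 32/159 + 12/53 → 68/159
merge 44/159 + 47/159 → 91/159
merge 68/159 + 91/159 → 1
L = 5/159 + 17/159 + 10/53 + 47/159 + 68/159 + 91/159 + 1 = 139/53 ≈ 2.623 bits/symbol.

2.623 bits/symbol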